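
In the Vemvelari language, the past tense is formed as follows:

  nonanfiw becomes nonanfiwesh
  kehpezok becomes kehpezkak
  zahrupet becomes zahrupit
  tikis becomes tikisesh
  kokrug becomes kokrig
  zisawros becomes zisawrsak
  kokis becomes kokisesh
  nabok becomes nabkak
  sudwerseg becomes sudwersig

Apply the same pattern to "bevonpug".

zisawros and kokis both end in -s yet inflect differently (zisawrsak, kokisesh), so the final letter is not what conditions the rule; the last vowel is.
"bevonpug" has last vowel 'u'. The one such stem in the data (kokrug → kokrig) changes the last vowel to 'i' (as do sudwerseg, zahrupet), so the same rule applies.
So bevonpug → bevonpig.

bevonpig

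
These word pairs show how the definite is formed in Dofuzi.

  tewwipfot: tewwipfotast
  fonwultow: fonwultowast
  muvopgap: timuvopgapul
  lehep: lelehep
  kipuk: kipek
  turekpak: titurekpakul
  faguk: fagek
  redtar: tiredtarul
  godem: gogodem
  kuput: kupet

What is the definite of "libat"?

tilibatul

kuput and tewwipfot both end in -t yet inflect differently (kupet, tewwipfotast), so the final letter is not what conditions the rule; the last vowel is.
"libat" has last vowel 'a'. The stems whose last vowel is 'a' (muvopgap → timuvopgapul, redtar → tiredtarul, turekpak → titurekpakul) add ti- … -ul around the stem.
The other patterns: stems whose last vowel is 'u' change the last vowel to 'e'; stems whose last vowel is 'o' add -ast; stems whose last vowel is 'e' repeat the first consonant+vowel as a prefix.
So libat → tilibatul.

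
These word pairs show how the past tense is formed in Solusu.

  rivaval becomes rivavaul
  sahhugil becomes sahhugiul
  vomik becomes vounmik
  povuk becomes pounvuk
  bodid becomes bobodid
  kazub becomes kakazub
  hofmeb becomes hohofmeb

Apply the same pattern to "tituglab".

sahhugil and vomik both have last vowel 'i' yet inflect differently (sahhugiul, vounmik), so the last vowel is not what conditions the rule; the final letter is.
"tituglab" ends in -b. The stems ending in -b (kazub → kakazub, hofmeb → hohofmeb) repeat the first consonant+vowel as a prefix.
So tituglab → titituglab.

titituglab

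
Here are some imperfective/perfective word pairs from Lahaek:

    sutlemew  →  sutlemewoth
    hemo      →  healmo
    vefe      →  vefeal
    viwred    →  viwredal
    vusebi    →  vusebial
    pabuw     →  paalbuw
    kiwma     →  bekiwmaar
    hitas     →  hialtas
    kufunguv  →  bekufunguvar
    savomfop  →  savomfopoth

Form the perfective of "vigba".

"vigba" begins with v-. The stems beginning with v- (vusebi → vusebial, viwred → viwredal, vefe → vefeal) add -al.
The other patterns: stems beginning with k- add be- … -ar around the stem; stems beginning with s- add -oth; stems beginning with h- or p- insert -al- after the first vowel.
So vigba → vigbaal.

vigbaal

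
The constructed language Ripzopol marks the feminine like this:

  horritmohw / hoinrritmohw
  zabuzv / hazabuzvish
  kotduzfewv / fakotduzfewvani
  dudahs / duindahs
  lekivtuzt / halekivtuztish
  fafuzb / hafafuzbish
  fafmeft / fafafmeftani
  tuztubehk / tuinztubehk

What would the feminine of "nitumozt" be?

hanitumoztish

lekivtuzt and fafmeft both end in -t yet inflect differently (halekivtuztish, fafafmeftani), so the final letter is not what conditions the rule; the second-to-last letter is.
"nitumozt" has second-to-last letter 'z'. The stems whose second-to-last letter is 'z' (lekivtuzt → halekivtuztish, fafuzb → hafafuzbish, zabuzv → hazabuzvish) add ha- … -ish around the stem.
The other patterns: stems whose second-to-last letter is 'h' insert -in- after the first vowel; stems whose second-to-last letter is 'f' or 'w' add fa- … -ani around the stem.
So nitumozt → hanitumoztish.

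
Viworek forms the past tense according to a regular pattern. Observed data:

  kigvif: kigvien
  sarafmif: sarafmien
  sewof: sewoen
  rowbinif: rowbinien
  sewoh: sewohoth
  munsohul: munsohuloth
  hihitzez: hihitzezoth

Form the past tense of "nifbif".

sewof and sewoh both have last vowel 'o' yet inflect differently (sewoen, sewohoth), so the last vowel is not what conditions the rule; the final letter is.
"nifbif" ends in -f. The stems ending in -f (kigvif → kigvien, sarafmif → sarafmien, sewof → sewoen) drop the final letter and add -en.
The other pattern: stems ending in -h, -l or -z add -oth.
So nifbif → nifbien.

nifbien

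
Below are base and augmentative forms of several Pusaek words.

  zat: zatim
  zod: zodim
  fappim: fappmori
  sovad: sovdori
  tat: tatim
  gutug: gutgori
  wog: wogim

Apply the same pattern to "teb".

tebim

gutug and wog both end in -g yet inflect differently (gutgori, wogim), so the final letter is not what conditions the rule; the number of vowels is.
"teb" has 1 vowel. The stems with 1 vowel (tat → tatim, zat → zatim, wog → wogim) add -im.
So teb → tebim.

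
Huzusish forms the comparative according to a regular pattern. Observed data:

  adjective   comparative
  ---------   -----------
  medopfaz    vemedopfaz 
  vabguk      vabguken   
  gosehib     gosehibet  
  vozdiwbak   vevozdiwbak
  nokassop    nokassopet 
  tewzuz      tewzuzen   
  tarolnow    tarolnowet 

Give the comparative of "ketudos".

ketudoset

vabguk and vozdiwbak both end in -k yet inflect differently (vabguken, vevozdiwbak), so the final letter is not what conditions the rule; the last vowel is.
"ketudos" has last vowel 'o'. The stems whose last vowel is 'o' (tarolnow → tarolnowet, nokassop → nokassopet) add -et.
So ketudos → ketudoset.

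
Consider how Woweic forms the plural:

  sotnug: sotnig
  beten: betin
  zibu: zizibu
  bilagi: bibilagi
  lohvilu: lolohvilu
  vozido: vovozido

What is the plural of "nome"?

sotnug and zibu both have last vowel 'u' yet inflect differently (sotnig, zizibu), so the last vowel is not what conditions the rule; whether the stem ends in a vowel or a consonant is.
"nome" ends in a vowel. The stems ending in a vowel (zibu → zizibu, bilagi → bibilagi, lohvilu → lolohvilu) repeat the first consonant+vowel as a prefix.
So nome → nonome.

nonome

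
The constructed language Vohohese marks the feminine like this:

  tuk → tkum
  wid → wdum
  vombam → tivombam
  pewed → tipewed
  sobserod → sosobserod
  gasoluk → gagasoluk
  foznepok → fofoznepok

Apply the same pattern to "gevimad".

gegevimad

wid and pewed both end in -d yet inflect differently (wdum, tipewed), so the final letter is not what conditions the rule; the number of vowels is.
"gevimad" has 3 vowels. The stems with 3 vowels (sobserod → sosobserod, gasoluk → gagasoluk, foznepok → fofoznepok) repeat the first consonant+vowel as a prefix.
So gevimad → gegevimad.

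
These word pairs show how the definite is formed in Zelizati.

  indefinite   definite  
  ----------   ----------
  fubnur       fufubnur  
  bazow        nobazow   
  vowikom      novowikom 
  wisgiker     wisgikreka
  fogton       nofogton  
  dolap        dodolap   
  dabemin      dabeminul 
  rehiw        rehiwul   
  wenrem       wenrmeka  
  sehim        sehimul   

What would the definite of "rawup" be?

fogton and dabemin both end in -n yet inflect differently (nofogton, dabeminul), so the final letter is not what conditions the rule; the last vowel is.
"rawup" has last vowel 'u'. The one such stem in the data (fubnur → fufubnur) repeats the first consonant+vowel as a prefix (as does dolap), so the same rule applies.
So rawup → rarawup.

rarawup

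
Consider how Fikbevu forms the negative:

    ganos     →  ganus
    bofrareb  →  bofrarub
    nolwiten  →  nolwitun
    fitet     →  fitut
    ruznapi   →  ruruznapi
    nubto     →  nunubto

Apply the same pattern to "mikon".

ganos and nubto both have last vowel 'o' yet inflect differently (ganus, nunubto), so the last vowel is not what conditions the rule; whether the stem ends in a vowel or a consonant is.
"mikon" ends in a consonant. The stems ending in a consonant (ganos → ganus, bofrareb → bofrarub, nolwiten → nolwitun) change the last vowel to 'u'.
So mikon → mikun.

mikun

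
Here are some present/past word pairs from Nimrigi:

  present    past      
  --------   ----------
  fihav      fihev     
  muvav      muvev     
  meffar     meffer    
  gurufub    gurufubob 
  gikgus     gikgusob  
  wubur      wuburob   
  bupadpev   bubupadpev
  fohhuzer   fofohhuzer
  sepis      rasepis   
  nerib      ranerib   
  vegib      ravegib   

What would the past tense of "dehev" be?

meffar and wubur both end in -r yet inflect differently (meffer, wuburob), so the final letter is not what conditions the rule; the last vowel is.
"dehev" has last vowel 'e'. The stems whose last vowel is 'e' (bupadpev → bubupadpev, fohhuzer → fofohhuzer) repeat the first consonant+vowel as a prefix.
The other patterns: stems whose last vowel is 'a' change the last vowel to 'e'; stems whose last vowel is 'u' add -ob; stems whose last vowel is 'i' add the prefix ra-.
So dehev → dedehev.

dedehev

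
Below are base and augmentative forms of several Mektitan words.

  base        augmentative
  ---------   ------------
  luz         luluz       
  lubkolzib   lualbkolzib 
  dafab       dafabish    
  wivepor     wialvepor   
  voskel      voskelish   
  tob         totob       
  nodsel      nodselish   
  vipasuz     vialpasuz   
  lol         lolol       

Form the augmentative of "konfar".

"konfar" has 2 vowels. The stems with 2 vowels (voskel → voskelish, dafab → dafabish, nodsel → nodselish) add -ish.
The other patterns: stems with 1 vowel repeat the first consonant+vowel as a prefix; stems with 3 vowels insert -al- after the first vowel.
So konfar → konfarish.

konfarish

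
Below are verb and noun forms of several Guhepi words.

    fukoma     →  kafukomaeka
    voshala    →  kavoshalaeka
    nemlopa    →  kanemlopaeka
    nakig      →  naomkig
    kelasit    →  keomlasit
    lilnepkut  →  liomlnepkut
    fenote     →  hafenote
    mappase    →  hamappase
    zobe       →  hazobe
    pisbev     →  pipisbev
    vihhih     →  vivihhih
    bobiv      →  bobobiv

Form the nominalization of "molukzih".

fenote and pisbev both have last vowel 'e' yet inflect differently (hafenote, pipisbev), so the last vowel is not what conditions the rule; the final letter is.
"molukzih" ends in -h. The one such stem in the data (vihhih → vivihhih) repeats the first consonant+vowel as a prefix (as do pisbev, bobiv), so the same rule applies.
The other patterns: stems ending in -a add ka- … -eka around the stem; stems ending in -g or -t insert -om- after the first vowel; stems ending in -e add the prefix ha-.
So molukzih → momolukzih.

momolukzih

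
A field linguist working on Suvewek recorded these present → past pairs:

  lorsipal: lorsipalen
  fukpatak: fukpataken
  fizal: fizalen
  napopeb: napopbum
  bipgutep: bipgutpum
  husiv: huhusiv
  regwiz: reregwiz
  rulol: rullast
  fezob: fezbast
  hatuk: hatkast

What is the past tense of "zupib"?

"zupib" has last vowel 'i'. The stems whose last vowel is 'i' (husiv → huhusiv, regwiz → reregwiz) repeat the first consonant+vowel as a prefix.
So zupib → zuzupib.

zuzupib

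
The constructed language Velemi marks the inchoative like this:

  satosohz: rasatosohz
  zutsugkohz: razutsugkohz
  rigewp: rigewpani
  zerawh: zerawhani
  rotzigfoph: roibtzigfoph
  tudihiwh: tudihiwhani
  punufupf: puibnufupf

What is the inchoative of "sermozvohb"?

rasermozvohb

rotzigfoph and zerawh both end in -h yet inflect differently (roibtzigfoph, zerawhani), so the final letter is not what conditions the rule; the second-to-last letter is.
"sermozvohb" has second-to-last letter 'h'. The stems whose second-to-last letter is 'h' (zutsugkohz → razutsugkohz, satosohz → rasatosohz) add the prefix ra-.
The other patterns: stems whose second-to-last letter is 'p' insert -ib- after the first vowel; stems whose second-to-last letter is 'w' add -ani.
So sermozvohb → rasermozvohb.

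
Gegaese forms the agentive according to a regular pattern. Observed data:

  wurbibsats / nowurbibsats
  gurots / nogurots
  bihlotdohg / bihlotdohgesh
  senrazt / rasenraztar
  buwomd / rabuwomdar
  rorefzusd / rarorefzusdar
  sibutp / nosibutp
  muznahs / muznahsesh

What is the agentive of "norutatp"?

nonorutatp

"norutatp" has second-to-last letter 't'. The stems whose second-to-last letter is 't' (wurbibsats → nowurbibsats, gurots → nogurots, sibutp → nosibutp) add the prefix no-.
The other patterns: stems whose second-to-last letter is 'h' add -esh; stems whose second-to-last letter is 'm', 's' or 'z' add ra- … -ar around the stem.
So norutatp → nonorutatp.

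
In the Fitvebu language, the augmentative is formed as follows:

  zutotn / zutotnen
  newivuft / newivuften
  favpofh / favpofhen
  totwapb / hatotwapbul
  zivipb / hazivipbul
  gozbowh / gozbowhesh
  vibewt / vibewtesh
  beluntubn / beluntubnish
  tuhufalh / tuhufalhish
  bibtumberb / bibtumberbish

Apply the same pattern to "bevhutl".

bevhutlen

favpofh and gozbowh both end in -h yet inflect differently (favpofhen, gozbowhesh), so the final letter is not what conditions the rule; the second-to-last letter is.
"bevhutl" has second-to-last letter 't'. The one such stem in the data (zutotn → zutotnen) adds -en, so the same rule applies.
So bevhutl → bevhutlen.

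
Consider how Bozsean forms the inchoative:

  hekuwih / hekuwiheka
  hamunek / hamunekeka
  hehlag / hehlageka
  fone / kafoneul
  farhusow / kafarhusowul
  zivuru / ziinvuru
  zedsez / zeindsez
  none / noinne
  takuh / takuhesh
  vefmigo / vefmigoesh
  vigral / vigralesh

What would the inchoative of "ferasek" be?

"ferasek" begins with f-. The stems beginning with f- (fone → kafoneul, farhusow → kafarhusowul) add ka- … -ul around the stem.
So ferasek → kaferasekul.

kaferasekul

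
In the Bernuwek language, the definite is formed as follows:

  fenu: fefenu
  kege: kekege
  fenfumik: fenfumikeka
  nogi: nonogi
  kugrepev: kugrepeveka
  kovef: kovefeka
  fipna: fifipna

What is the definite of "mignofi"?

mimignofi

kege and kugrepev both have last vowel 'e' yet inflect differently (kekege, kugrepeveka), so the last vowel is not what conditions the rule; whether the stem ends in a vowel or a consonant is.
"mignofi" ends in a vowel. The stems ending in a vowel (kege → kekege, nogi → nonogi, fipna → fifipna) repeat the first consonant+vowel as a prefix.
So mignofi → mimignofi.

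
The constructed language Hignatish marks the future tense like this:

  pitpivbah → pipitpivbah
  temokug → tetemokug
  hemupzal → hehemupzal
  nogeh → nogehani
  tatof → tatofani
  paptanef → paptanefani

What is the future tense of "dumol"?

dumolani

pitpivbah and nogeh both end in -h yet inflect differently (pipitpivbah, nogehani), so the final letter is not what conditions the rule; the last vowel is.
"dumol" has last vowel 'o'. The one such stem in the data (tatof → tatofani) adds -ani, so the same rule applies.
So dumol → dumolani.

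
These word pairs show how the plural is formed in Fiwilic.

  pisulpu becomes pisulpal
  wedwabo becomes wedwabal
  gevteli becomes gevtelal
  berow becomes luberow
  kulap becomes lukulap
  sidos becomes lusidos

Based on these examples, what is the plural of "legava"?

wedwabo and berow both have last vowel 'o' yet inflect differently (wedwabal, luberow), so the last vowel is not what conditions the rule; whether the stem ends in a vowel or a consonant is.
"legava" ends in a vowel. The stems ending in a vowel (pisulpu → pisulpal, wedwabo → wedwabal, gevteli → gevtelal) drop the final letter and add -al.
So legava → legaval.

legaval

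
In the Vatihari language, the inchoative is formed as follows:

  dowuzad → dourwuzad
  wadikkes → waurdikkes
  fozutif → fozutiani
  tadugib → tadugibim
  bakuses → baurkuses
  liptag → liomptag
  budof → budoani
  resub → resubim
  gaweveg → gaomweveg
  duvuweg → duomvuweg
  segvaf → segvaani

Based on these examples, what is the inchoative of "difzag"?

diomfzag

"difzag" ends in -g. The stems ending in -g (gaweveg → gaomweveg, duvuweg → duomvuweg, liptag → liomptag) insert -om- after the first vowel.
The other patterns: stems ending in -b add -im; stems ending in -f drop the final letter and add -ani; stems ending in -d or -s insert -ur- after the first vowel.
So difzag → diomfzag.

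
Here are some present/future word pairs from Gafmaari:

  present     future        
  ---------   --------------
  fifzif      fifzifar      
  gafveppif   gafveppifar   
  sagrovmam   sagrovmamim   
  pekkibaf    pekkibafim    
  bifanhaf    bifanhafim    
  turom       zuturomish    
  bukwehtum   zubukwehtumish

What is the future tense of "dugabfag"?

dugabfagim

"dugabfag" has last vowel 'a'. The stems whose last vowel is 'a' (sagrovmam → sagrovmamim, pekkibaf → pekkibafim, bifanhaf → bifanhafim) add -im.
The other patterns: stems whose last vowel is 'i' add -ar; stems whose last vowel is 'o' or 'u' add zu- … -ish around the stem.
So dugabfag → dugabfagim.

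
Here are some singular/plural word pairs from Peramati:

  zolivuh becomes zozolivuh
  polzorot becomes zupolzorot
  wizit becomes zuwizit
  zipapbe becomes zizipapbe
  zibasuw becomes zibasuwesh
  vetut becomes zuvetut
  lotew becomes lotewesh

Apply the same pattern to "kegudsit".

vetut and zibasuw both have last vowel 'u' yet inflect differently (zuvetut, zibasuwesh), so the last vowel is not what conditions the rule; the final letter is.
"kegudsit" ends in -t. The stems ending in -t (polzorot → zupolzorot, wizit → zuwizit, vetut → zuvetut) add the prefix zu-.
So kegudsit → zukegudsit.

zukegudsit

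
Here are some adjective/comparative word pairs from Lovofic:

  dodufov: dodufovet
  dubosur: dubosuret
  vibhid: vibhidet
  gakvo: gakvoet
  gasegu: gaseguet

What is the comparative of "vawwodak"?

vawwodaket

Every pair shown (dodufov → dodufovet, dubosur → dubosuret, vibhid → vibhidet, …) follows the same rule: add -et.
So vawwodak → vawwodaket.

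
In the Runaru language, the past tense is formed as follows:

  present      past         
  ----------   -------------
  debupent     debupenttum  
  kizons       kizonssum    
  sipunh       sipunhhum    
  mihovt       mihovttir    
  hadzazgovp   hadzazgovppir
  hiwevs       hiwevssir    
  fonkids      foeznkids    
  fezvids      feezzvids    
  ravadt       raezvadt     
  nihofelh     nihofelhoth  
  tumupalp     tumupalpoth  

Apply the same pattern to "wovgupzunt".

debupent and mihovt both end in -t yet inflect differently (debupenttum, mihovttir), so the final letter is not what conditions the rule; the second-to-last letter is.
"wovgupzunt" has second-to-last letter 'n'. The stems whose second-to-last letter is 'n' (debupent → debupenttum, kizons → kizonssum, sipunh → sipunhhum) double the final consonant and add -um.
So wovgupzunt → wovgupzunttum.

wovgupzunttum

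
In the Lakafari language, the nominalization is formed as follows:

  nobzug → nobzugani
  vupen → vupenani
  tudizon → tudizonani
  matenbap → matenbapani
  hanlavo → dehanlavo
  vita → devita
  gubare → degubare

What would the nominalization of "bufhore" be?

"bufhore" ends in a vowel. The stems ending in a vowel (hanlavo → dehanlavo, vita → devita, gubare → degubare) add the prefix de-.
So bufhore → debufhore.

debufhore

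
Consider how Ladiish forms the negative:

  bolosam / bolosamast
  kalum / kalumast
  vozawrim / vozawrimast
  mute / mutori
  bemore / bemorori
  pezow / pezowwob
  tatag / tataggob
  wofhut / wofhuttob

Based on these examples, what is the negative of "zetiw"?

"zetiw" ends in -w. The one such stem in the data (pezow → pezowwob) doubles the final consonant and adds -ob (as do tatag, wofhut), so the same rule applies.
The other patterns: stems ending in -m add -ast; stems ending in -e drop the final letter and add -ori.
So zetiw → zetiwwob.

zetiwwob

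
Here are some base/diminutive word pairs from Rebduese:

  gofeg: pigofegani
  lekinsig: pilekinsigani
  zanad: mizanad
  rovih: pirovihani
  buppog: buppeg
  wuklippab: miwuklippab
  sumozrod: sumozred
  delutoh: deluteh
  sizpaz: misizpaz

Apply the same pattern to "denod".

"denod" has last vowel 'o'. The stems whose last vowel is 'o' (sumozrod → sumozred, delutoh → deluteh, buppog → buppeg) change the last vowel to 'e'.
The other patterns: stems whose last vowel is 'a' add the prefix mi-; stems whose last vowel is 'e' or 'i' add pi- … -ani around the stem.
So denod → dened.

dened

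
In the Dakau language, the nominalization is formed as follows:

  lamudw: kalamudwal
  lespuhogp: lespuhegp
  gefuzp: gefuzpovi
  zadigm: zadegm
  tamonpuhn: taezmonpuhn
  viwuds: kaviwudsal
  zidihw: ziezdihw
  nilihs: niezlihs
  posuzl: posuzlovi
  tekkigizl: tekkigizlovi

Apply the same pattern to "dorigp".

"dorigp" has second-to-last letter 'g'. The stems whose second-to-last letter is 'g' (lespuhogp → lespuhegp, zadigm → zadegm) change the last vowel to 'e'.
So dorigp → doregp.

doregp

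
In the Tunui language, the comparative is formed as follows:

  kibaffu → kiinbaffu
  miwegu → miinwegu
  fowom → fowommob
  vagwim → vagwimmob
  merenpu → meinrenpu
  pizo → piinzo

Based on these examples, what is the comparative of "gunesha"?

"gunesha" ends in a vowel. The stems ending in a vowel (pizo → piinzo, merenpu → meinrenpu, miwegu → miinwegu) insert -in- after the first vowel.
The other pattern: stems ending in a consonant double the final consonant and add -ob.
So gunesha → guinnesha.

guinnesha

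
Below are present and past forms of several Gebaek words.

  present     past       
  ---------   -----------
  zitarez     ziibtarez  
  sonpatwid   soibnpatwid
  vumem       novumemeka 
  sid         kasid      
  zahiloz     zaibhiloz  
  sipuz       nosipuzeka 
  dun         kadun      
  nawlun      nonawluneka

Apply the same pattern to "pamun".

nopamuneka

"pamun" has 2 vowels. The stems with 2 vowels (vumem → novumemeka, nawlun → nonawluneka, sipuz → nosipuzeka) add no- … -eka around the stem.
So pamun → nopamuneka.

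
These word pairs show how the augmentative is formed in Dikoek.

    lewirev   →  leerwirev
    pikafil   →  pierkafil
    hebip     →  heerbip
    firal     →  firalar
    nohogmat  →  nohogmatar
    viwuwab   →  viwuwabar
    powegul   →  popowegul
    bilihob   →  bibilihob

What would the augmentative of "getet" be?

geertet

"getet" has last vowel 'e'. The one such stem in the data (lewirev → leerwirev) inserts -er- after the first vowel (as do pikafil, hebip), so the same rule applies.
The other patterns: stems whose last vowel is 'a' add -ar; stems whose last vowel is 'o' or 'u' repeat the first consonant+vowel as a prefix.
So getet → geertet.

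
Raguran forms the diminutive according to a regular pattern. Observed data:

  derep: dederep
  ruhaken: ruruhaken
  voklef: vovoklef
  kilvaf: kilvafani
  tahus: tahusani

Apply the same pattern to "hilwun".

voklef and kilvaf both end in -f yet inflect differently (vovoklef, kilvafani), so the final letter is not what conditions the rule; the last vowel is.
"hilwun" has last vowel 'u'. The one such stem in the data (tahus → tahusani) adds -ani, so the same rule applies.
The other pattern: stems whose last vowel is 'e' repeat the first consonant+vowel as a prefix.
So hilwun → hilwunani.

hilwunani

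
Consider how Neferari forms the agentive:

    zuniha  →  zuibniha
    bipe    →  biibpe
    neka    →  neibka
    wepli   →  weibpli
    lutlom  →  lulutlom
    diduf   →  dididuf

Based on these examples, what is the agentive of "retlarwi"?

reibtlarwi

neka and diduf both have 2 vowels yet inflect differently (neibka, dididuf), so the number of vowels is not what conditions the rule; whether the stem ends in a vowel or a consonant is.
"retlarwi" ends in a vowel. The stems ending in a vowel (neka → neibka, wepli → weibpli, bipe → biibpe) insert -ib- after the first vowel.
The other pattern: stems ending in a consonant repeat the first consonant+vowel as a prefix.
So retlarwi → reibtlarwi.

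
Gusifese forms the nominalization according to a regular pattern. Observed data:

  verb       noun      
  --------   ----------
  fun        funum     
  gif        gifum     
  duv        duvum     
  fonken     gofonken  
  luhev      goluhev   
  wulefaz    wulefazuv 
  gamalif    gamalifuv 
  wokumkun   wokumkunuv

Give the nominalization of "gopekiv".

fun and fonken both end in -n yet inflect differently (funum, gofonken), so the final letter is not what conditions the rule; the number of vowels is.
"gopekiv" has 3 vowels. The stems with 3 vowels (wulefaz → wulefazuv, gamalif → gamalifuv, wokumkun → wokumkunuv) add -uv.
The other patterns: stems with 1 vowel add -um; stems with 2 vowels add the prefix go-.
So gopekiv → gopekivuv.

gopekivuv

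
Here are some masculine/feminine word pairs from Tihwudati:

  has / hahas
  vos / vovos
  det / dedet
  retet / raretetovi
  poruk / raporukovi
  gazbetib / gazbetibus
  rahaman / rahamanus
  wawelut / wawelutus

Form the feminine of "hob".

det and retet both end in -t yet inflect differently (dedet, raretetovi), so the final letter is not what conditions the rule; the number of vowels is.
"hob" has 1 vowel. The stems with 1 vowel (has → hahas, vos → vovos, det → dedet) repeat the first consonant+vowel as a prefix.
So hob → hohob.

hohob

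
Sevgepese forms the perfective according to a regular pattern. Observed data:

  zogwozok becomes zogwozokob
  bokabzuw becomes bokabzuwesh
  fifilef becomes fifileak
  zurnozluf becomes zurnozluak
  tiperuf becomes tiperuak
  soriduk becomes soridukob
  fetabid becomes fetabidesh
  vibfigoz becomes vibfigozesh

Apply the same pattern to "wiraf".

soriduk and zurnozluf both have last vowel 'u' yet inflect differently (soridukob, zurnozluak), so the last vowel is not what conditions the rule; the final letter is.
"wiraf" ends in -f. The stems ending in -f (zurnozluf → zurnozluak, tiperuf → tiperuak, fifilef → fifileak) drop the final letter and add -ak.
The other patterns: stems ending in -k add -ob; stems ending in -d, -w or -z add -esh.
So wiraf → wiraak.

wiraak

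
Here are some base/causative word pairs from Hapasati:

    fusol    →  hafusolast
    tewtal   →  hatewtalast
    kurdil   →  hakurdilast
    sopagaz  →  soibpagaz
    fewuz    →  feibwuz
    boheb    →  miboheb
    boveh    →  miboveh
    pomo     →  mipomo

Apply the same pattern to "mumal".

hamumalast

tewtal and sopagaz both have last vowel 'a' yet inflect differently (hatewtalast, soibpagaz), so the last vowel is not what conditions the rule; the final letter is.
"mumal" ends in -l. The stems ending in -l (fusol → hafusolast, tewtal → hatewtalast, kurdil → hakurdilast) add ha- … -ast around the stem.
The other patterns: stems ending in -z insert -ib- after the first vowel; stems ending in -b, -h or -o add the prefix mi-.
So mumal → hamumalast.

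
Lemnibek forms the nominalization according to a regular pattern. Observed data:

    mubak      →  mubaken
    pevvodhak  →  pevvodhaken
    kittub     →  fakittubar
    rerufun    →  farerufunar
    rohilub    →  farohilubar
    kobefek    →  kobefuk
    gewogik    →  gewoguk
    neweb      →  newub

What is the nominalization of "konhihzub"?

mubak and kobefek both end in -k yet inflect differently (mubaken, kobefuk), so the final letter is not what conditions the rule; the last vowel is.
"konhihzub" has last vowel 'u'. The stems whose last vowel is 'u' (kittub → fakittubar, rerufun → farerufunar, rohilub → farohilubar) add fa- … -ar around the stem.
So konhihzub → fakonhihzubar.

fakonhihzubar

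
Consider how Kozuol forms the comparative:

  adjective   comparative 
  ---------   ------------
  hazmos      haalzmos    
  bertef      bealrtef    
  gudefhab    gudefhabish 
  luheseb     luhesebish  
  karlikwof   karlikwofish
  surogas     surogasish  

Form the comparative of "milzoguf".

bertef and karlikwof both end in -f yet inflect differently (bealrtef, karlikwofish), so the final letter is not what conditions the rule; the number of vowels is.
"milzoguf" has 3 vowels. The stems with 3 vowels (gudefhab → gudefhabish, luheseb → luhesebish, karlikwof → karlikwofish) add -ish.
So milzoguf → milzogufish.

milzogufish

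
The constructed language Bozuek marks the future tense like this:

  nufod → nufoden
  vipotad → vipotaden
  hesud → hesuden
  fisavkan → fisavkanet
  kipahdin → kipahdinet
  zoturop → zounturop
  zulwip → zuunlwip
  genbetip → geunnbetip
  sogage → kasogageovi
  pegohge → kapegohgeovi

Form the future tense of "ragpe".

vipotad and fisavkan both have last vowel 'a' yet inflect differently (vipotaden, fisavkanet), so the last vowel is not what conditions the rule; the final letter is.
"ragpe" ends in -e. The stems ending in -e (sogage → kasogageovi, pegohge → kapegohgeovi) add ka- … -ovi around the stem.
So ragpe → karagpeovi.

karagpeovi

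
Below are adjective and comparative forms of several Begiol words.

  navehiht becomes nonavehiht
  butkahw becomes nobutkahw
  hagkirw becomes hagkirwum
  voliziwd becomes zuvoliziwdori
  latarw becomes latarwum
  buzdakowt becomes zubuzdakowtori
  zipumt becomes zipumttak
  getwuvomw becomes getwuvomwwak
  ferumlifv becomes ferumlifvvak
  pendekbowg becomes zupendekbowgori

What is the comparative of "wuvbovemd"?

wuvbovemddak

hagkirw and getwuvomw both end in -w yet inflect differently (hagkirwum, getwuvomwwak), so the final letter is not what conditions the rule; the second-to-last letter is.
"wuvbovemd" has second-to-last letter 'm'. The stems whose second-to-last letter is 'm' (getwuvomw → getwuvomwwak, zipumt → zipumttak) double the final consonant and add -ak.
The other patterns: stems whose second-to-last letter is 'w' add zu- … -ori around the stem; stems whose second-to-last letter is 'r' add -um; stems whose second-to-last letter is 'h' add the prefix no-.
So wuvbovemd → wuvbovemddak.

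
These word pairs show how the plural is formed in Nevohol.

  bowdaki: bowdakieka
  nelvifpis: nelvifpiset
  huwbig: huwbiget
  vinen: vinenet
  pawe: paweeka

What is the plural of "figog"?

figoget

bowdaki and huwbig both have last vowel 'i' yet inflect differently (bowdakieka, huwbiget), so the last vowel is not what conditions the rule; whether the stem ends in a vowel or a consonant is.
"figog" ends in a consonant. The stems ending in a consonant (huwbig → huwbiget, nelvifpis → nelvifpiset, vinen → vinenet) add -et.
So figog → figoget.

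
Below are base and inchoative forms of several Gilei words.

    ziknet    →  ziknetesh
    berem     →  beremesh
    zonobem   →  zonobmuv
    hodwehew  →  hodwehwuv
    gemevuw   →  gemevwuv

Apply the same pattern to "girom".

zonobem and berem both end in -m yet inflect differently (zonobmuv, beremesh), so the final letter is not what conditions the rule; the number of vowels is.
"girom" has 2 vowels. The stems with 2 vowels (ziknet → ziknetesh, berem → beremesh) add -esh.
So girom → giromesh.

giromesh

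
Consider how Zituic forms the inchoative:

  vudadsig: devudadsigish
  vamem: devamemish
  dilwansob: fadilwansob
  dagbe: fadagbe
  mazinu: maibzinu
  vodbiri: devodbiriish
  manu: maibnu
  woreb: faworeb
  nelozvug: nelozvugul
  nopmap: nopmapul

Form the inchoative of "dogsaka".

fadogsaka

vudadsig and nelozvug both end in -g yet inflect differently (devudadsigish, nelozvugul), so the final letter is not what conditions the rule; the first letter is.
"dogsaka" begins with d-. The stems beginning with d- (dagbe → fadagbe, dilwansob → fadilwansob) add the prefix fa-.
So dogsaka → fadogsaka.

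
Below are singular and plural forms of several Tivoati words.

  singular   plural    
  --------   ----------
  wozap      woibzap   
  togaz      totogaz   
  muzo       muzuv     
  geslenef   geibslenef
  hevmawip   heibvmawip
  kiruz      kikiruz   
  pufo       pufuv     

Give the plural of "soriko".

sorikuv

wozap and togaz both have last vowel 'a' yet inflect differently (woibzap, totogaz), so the last vowel is not what conditions the rule; the final letter is.
"soriko" ends in -o. The stems ending in -o (pufo → pufuv, muzo → muzuv) drop the final letter and add -uv.
The other patterns: stems ending in -f or -p insert -ib- after the first vowel; stems ending in -z repeat the first consonant+vowel as a prefix.
So soriko → sorikuv.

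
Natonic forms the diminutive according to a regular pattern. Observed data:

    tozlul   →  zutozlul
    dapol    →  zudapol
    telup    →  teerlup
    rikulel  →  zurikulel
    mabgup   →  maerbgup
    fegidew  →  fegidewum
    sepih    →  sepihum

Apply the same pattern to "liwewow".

liwewowum

tozlul and mabgup both have last vowel 'u' yet inflect differently (zutozlul, maerbgup), so the last vowel is not what conditions the rule; the final letter is.
"liwewow" ends in -w. The one such stem in the data (fegidew → fegidewum) adds -um, so the same rule applies.
The other patterns: stems ending in -l add the prefix zu-; stems ending in -p insert -er- after the first vowel.
So liwewow → liwewowum.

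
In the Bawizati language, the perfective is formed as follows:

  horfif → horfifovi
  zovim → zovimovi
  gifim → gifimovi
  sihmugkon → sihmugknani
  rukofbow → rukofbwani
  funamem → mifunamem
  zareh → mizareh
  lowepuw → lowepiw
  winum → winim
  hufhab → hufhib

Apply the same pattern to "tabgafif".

zovim and funamem both end in -m yet inflect differently (zovimovi, mifunamem), so the final letter is not what conditions the rule; the last vowel is.
"tabgafif" has last vowel 'i'. The stems whose last vowel is 'i' (horfif → horfifovi, zovim → zovimovi, gifim → gifimovi) add -ovi.
So tabgafif → tabgafifovi.

tabgafifovi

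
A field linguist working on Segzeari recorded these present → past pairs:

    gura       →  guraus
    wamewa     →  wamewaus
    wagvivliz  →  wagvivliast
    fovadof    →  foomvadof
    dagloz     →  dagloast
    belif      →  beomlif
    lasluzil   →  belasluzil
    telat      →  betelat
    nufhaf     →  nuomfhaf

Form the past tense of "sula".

sulaus

"sula" ends in -a. The stems ending in -a (wamewa → wamewaus, gura → guraus) add -us.
The other patterns: stems ending in -z drop the final letter and add -ast; stems ending in -f insert -om- after the first vowel; stems ending in -l or -t add the prefix be-.
So sula → sulaus.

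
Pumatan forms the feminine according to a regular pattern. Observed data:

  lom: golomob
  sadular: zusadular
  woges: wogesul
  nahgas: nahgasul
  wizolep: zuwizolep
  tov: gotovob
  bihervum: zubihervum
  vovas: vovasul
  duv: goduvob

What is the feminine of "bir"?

gobirob

lom and bihervum both end in -m yet inflect differently (golomob, zubihervum), so the final letter is not what conditions the rule; the number of vowels is.
"bir" has 1 vowel. The stems with 1 vowel (tov → gotovob, duv → goduvob, lom → golomob) add go- … -ob around the stem.
The other patterns: stems with 2 vowels add -ul; stems with 3 vowels add the prefix zu-.
So bir → gobirob.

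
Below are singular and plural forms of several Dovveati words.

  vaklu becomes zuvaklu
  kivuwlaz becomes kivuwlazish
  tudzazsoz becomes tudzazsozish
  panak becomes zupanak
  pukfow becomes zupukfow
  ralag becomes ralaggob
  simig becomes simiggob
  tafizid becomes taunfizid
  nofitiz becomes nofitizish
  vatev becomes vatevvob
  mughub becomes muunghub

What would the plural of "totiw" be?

zutotiw

nofitiz and tafizid both have last vowel 'i' yet inflect differently (nofitizish, taunfizid), so the last vowel is not what conditions the rule; the final letter is.
"totiw" ends in -w. The one such stem in the data (pukfow → zupukfow) adds the prefix zu-, so the same rule applies.
The other patterns: stems ending in -z add -ish; stems ending in -b or -d insert -un- after the first vowel; stems ending in -g or -v double the final consonant and add -ob.
So totiw → zutotiw.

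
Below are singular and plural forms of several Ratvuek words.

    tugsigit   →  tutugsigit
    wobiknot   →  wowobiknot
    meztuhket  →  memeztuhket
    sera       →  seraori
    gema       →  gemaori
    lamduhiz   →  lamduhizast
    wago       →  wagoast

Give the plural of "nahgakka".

tugsigit and lamduhiz both have last vowel 'i' yet inflect differently (tutugsigit, lamduhizast), so the last vowel is not what conditions the rule; the final letter is.
"nahgakka" ends in -a. The stems ending in -a (sera → seraori, gema → gemaori) add -ori.
The other patterns: stems ending in -t repeat the first consonant+vowel as a prefix; stems ending in -o or -z add -ast.
So nahgakka → nahgakkaori.

nahgakkaori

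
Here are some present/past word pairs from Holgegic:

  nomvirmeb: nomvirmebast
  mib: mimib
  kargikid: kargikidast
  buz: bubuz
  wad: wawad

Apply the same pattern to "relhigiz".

nomvirmeb and mib both end in -b yet inflect differently (nomvirmebast, mimib), so the final letter is not what conditions the rule; the number of vowels is.
"relhigiz" has 3 vowels. The stems with 3 vowels (nomvirmeb → nomvirmebast, kargikid → kargikidast) add -ast.
So relhigiz → relhigizast.

relhigizast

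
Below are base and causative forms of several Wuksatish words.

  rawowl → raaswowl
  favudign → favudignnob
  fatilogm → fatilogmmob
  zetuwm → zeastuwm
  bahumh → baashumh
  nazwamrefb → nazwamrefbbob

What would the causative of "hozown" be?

hoaszown

fatilogm and zetuwm both end in -m yet inflect differently (fatilogmmob, zeastuwm), so the final letter is not what conditions the rule; the second-to-last letter is.
"hozown" has second-to-last letter 'w'. The stems whose second-to-last letter is 'w' (rawowl → raaswowl, zetuwm → zeastuwm) insert -as- after the first vowel.
The other pattern: stems whose second-to-last letter is 'f' or 'g' double the final consonant and add -ob.
So hozown → hoaszown.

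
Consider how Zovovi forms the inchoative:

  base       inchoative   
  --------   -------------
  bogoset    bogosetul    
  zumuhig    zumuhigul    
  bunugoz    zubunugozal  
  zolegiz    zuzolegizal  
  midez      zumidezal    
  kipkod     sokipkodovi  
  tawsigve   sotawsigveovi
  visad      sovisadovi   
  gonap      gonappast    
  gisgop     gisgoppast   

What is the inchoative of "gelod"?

sogelodovi

zumuhig and zolegiz both have last vowel 'i' yet inflect differently (zumuhigul, zuzolegizal), so the last vowel is not what conditions the rule; the final letter is.
"gelod" ends in -d. The stems ending in -d (kipkod → sokipkodovi, visad → sovisadovi) add so- … -ovi around the stem.
So gelod → sogelodovi.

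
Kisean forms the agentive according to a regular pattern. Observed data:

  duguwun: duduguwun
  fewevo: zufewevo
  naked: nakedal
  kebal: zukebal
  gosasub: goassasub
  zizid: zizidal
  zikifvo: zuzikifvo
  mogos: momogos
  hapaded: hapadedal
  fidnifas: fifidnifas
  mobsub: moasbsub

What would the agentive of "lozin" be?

mogos and fewevo both have last vowel 'o' yet inflect differently (momogos, zufewevo), so the last vowel is not what conditions the rule; the final letter is.
"lozin" ends in -n. The one such stem in the data (duguwun → duduguwun) repeats the first consonant+vowel as a prefix (as do mogos, fidnifas), so the same rule applies.
So lozin → lolozin.

lolozin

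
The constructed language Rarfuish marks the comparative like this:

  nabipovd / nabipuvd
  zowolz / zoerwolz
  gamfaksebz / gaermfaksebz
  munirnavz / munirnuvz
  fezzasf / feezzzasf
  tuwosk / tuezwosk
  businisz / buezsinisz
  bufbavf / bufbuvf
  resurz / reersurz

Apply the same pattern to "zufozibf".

zuerfozibf

"zufozibf" has second-to-last letter 'b'. The one such stem in the data (gamfaksebz → gaermfaksebz) inserts -er- after the first vowel (as do zowolz, resurz), so the same rule applies.
So zufozibf → zuerfozibf.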